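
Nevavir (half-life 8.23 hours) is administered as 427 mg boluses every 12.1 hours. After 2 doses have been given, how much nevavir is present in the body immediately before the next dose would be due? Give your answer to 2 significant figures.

210 mg

The 2 doses were given 24.2, 12.1 hours ago.
Total = 427·(1/2)^(24.2/8.23) + 427·(1/2)^(12.1/8.23)
      = 55.624 + 154.11 ≈ 209.74 mg.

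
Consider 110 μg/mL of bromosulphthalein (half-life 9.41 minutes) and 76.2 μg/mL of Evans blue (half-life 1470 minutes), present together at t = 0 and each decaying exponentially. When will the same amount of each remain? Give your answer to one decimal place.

5.0 minutes

Set 110·(1/2)^(t/9.41) = 76.2·(1/2)^(t/1470).
Taking log₂: log₂(110/76.2) = t·(1/9.41 − 1/1470).
log₂(1.4436) = 0.52964; 1/9.41 − 1/1470 = 0.10559.
t = 0.52964 / 0.10559 ≈ 5.016 minutes.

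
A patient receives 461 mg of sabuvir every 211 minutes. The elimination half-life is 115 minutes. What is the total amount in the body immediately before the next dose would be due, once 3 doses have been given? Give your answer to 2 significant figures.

180 mg

The 3 doses were given 633, 422, 211 minutes ago.
Total = 461·(1/2)^(633/115) + 461·(1/2)^(422/115) + 461·(1/2)^(211/115)
      = 10.156 + 36.229 + 129.23 ≈ 175.62 mg.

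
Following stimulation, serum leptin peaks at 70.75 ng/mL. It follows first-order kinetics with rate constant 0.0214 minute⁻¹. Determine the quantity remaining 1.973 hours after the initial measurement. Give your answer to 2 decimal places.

5.62 ng/mL

t½ = ln 2 / λ = 0.69315 / 0.0214 ≈ 32.39 minutes.
Convert the elapsed time: 1.973 hours = 118.38 minutes.
Number of half-lives: n = 118.38/32.39 ≈ 3.6548.
Remaining = 70.75 × (1/2)^3.6548 = 70.75 × 0.079394 ≈ 5.6171 ng/mL.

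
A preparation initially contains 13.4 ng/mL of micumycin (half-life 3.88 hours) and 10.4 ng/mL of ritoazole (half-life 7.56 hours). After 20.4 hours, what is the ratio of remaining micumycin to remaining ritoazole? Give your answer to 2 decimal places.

0.22

micumycin: 13.4 × (1/2)^(20.4/3.88) = 13.4 × (1/2)^5.2577 ≈ 0.35024 ng/mL.
ritoazole: 10.4 × (1/2)^(20.4/7.56) = 10.4 × (1/2)^2.6984 ≈ 1.6022 ng/mL.
Ratio ≈ 0.35024 / 1.6022 ≈ 0.21859.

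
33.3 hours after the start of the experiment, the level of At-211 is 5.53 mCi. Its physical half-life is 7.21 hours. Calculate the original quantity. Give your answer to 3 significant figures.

136 mCi

Number of half-lives elapsed: n = 33.3/7.21 ≈ 4.6186.
A₀ = A × 2^n = 5.53 × 2^4.6186 = 5.53 × 24.566 ≈ 135.85 mCi.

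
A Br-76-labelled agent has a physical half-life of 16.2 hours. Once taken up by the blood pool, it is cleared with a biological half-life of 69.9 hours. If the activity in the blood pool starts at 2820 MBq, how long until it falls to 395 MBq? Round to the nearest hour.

37 hours

1/t_eff = 1/t_phys + 1/t_biol = 1/16.2 + 1/69.9 = 0.076035 per hour.
t_eff = 16.2 × 69.9 / (16.2 + 69.9) ≈ 13.152 hours.
n = log₂(2820/395) ≈ 2.8358; t = 2.8358 × 13.152 ≈ 37.296 hours.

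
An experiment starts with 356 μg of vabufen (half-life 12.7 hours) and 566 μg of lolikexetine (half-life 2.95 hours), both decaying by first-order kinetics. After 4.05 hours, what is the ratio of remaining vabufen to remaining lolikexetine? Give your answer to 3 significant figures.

vabufen: 356 × (1/2)^(4.05/12.7) = 356 × (1/2)^0.3189 ≈ 285.4 μg.
lolikexetine: 566 × (1/2)^(4.05/2.95) = 566 × (1/2)^1.3729 ≈ 218.54 μg.
Ratio ≈ 285.4 / 218.54 ≈ 1.3059.

1.31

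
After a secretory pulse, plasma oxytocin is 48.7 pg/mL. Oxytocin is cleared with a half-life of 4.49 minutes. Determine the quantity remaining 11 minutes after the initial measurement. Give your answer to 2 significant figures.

Number of half-lives: n = 11/4.49 ≈ 2.4499.
Remaining = 48.7 × (1/2)^2.4499 = 48.7 × 0.18302 ≈ 8.9133 pg/mL.

8.9 pg/mL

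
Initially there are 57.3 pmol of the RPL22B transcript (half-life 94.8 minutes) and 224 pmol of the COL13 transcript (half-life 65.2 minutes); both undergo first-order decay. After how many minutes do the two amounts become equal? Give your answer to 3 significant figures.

411 minutes

Set 57.3·(1/2)^(t/94.8) = 224·(1/2)^(t/65.2).
Taking log₂: log₂(57.3/224) = t·(1/94.8 − 1/65.2).
log₂(0.2558) = -1.9669; 1/94.8 − 1/65.2 = -0.0047889.
t = -1.9669 / -0.0047889 ≈ 410.72 minutes.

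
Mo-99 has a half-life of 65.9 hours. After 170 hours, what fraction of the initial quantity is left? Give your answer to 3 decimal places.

0.167

n = 170/65.9 ≈ 2.5797 half-lives.
Fraction remaining = (1/2)^2.5797 ≈ 0.16728.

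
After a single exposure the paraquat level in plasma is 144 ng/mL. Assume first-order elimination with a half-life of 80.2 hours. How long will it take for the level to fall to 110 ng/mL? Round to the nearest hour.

31 hours

Fraction remaining = 110/144 ≈ 0.76389.
n = log₂(144/110) = ln(1.3091)/ln 2 ≈ 0.38857 half-lives.
t = n × t½ = 0.38857 × 80.2 ≈ 31.163 hours.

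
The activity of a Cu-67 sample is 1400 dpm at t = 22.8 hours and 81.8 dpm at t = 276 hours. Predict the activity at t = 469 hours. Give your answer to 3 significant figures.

9.39 dpm

Over Δt = 276 − 22.8 = 253.2 hours, the level fell by a factor of 1400/81.8 ≈ 17.115.
n = log₂(17.115) ≈ 4.0972 half-lives, so t½ = 253.2/4.0972 ≈ 61.799 hours.
From t = 276 to t = 469: 81.8 × (1/2)^((469−276)/61.799) ≈ 9.3891 dpm.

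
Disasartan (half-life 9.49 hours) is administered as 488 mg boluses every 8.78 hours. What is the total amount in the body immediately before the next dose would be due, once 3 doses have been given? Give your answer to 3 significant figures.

464 mg

The 3 doses were given 26.34, 17.56, 8.78 hours ago.
Total = 488·(1/2)^(26.34/9.49) + 488·(1/2)^(17.56/9.49) + 488·(1/2)^(8.78/9.49)
      = 71.268 + 135.33 + 256.99 ≈ 463.59 mg.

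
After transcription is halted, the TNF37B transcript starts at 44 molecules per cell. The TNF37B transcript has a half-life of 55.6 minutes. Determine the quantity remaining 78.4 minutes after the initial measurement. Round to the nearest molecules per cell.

17 molecules per cell

Number of half-lives: n = 78.4/55.6 ≈ 1.4101.
Remaining = 44 × (1/2)^1.4101 = 44 × 0.37629 ≈ 16.557 molecules per cell.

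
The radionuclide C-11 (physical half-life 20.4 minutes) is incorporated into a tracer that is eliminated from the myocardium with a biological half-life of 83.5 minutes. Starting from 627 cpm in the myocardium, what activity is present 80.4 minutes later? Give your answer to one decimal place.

1/t_eff = 1/t_phys + 1/t_biol = 1/20.4 + 1/83.5 = 0.060996 per minute.
t_eff = 20.4 × 83.5 / (20.4 + 83.5) ≈ 16.395 minutes.
Remaining = 627 × (1/2)^(80.4/16.395) = 627 × (1/2)^4.9041 ≈ 20.941 cpm.

20.9 cpm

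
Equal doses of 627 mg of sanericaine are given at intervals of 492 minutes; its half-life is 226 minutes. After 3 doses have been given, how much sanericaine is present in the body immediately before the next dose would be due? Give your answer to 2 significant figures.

180 mg

The 3 doses were given 1476, 984, 492 minutes ago.
Total = 627·(1/2)^(1476/226) + 627·(1/2)^(984/226) + 627·(1/2)^(492/226)
      = 6.7803 + 30.661 + 138.65 ≈ 176.09 mg.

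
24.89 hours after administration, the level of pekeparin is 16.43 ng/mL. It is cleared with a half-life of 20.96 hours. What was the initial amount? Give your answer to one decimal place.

Number of half-lives elapsed: n = 24.89/20.96 ≈ 1.1875.
A₀ = A × 2^n = 16.43 × 2^1.1875 = 16.43 × 2.2776 ≈ 37.421 ng/mL.

37.4 ng/mL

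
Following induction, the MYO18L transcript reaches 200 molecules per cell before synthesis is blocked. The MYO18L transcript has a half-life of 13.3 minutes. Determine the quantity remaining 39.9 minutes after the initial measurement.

25 molecules per cell

Elapsed time is 3 half-lives (39.9/13.3).
Each half-life halves the amount: 200 × (1/2)^3 = 200/8 = 25 molecules per cell.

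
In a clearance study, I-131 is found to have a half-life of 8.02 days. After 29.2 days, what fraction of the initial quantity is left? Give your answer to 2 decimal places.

n = 29.2/8.02 ≈ 3.6409 half-lives.
Fraction remaining = (1/2)^3.6409 ≈ 0.080164.

0.08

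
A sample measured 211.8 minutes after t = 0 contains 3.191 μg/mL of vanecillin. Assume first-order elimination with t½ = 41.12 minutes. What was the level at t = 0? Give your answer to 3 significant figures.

113 μg/mL

Number of half-lives elapsed: n = 211.8/41.12 ≈ 5.1508.
A₀ = A × 2^n = 3.191 × 2^5.1508 = 3.191 × 35.525 ≈ 113.36 μg/mL.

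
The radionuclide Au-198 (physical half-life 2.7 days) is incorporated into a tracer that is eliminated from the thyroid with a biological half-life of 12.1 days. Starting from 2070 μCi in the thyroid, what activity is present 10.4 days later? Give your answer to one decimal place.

1/t_eff = 1/t_phys + 1/t_biol = 1/2.7 + 1/12.1 = 0.45301 per day.
t_eff = 2.7 × 12.1 / (2.7 + 12.1) ≈ 2.2074 days.
Remaining = 2070 × (1/2)^(10.4/2.2074) = 2070 × (1/2)^4.7114 ≈ 79.015 μCi.

79.0 μCi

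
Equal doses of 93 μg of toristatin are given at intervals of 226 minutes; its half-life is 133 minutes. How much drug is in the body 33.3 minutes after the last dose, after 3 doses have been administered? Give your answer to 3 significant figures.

110 μg

The 3 doses were given 485.3, 259.3, 33.3 minutes ago.
Total = 93·(1/2)^(485.3/133) + 93·(1/2)^(259.3/133) + 93·(1/2)^(33.3/133)
      = 7.4142 + 24.076 + 78.183 ≈ 109.67 μg.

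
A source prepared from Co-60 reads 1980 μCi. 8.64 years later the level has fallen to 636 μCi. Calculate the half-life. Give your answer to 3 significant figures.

A/A₀ = 636/1980 ≈ 0.32121.
n = log₂(3.1132) ≈ 1.6384 half-lives elapsed in 8.64 years.
t½ = 8.64/1.6384 ≈ 5.2734 years.

5.27 years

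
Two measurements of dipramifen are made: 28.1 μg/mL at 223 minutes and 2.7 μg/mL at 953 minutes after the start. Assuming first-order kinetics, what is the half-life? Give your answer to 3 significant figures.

216 minutes

Over Δt = 953 − 223 = 730 minutes, the level fell by a factor of 28.1/2.7 ≈ 10.407.
n = log₂(10.407) ≈ 3.3795 half-lives, so t½ = 730/3.3795 ≈ 216.01 minutes.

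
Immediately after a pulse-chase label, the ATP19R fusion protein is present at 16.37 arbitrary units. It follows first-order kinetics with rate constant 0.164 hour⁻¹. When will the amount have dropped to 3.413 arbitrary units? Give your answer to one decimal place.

t½ = ln 2 / k = 0.69315 / 0.164 ≈ 4.2265 hours.
Fraction remaining = 3.413/16.37 ≈ 0.20849.
n = log₂(16.37/3.413) = ln(4.7964)/ln 2 ≈ 2.2619 half-lives.
t = n × t½ = 2.2619 × 4.2265 ≈ 9.5601 hours.

9.6 hours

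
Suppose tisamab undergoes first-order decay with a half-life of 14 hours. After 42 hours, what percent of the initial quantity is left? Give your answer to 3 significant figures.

n = 42/14 ≈ 3 half-lives.
Fraction remaining = (1/2)^3 ≈ 0.125, i.e. 12.5%.

12.5%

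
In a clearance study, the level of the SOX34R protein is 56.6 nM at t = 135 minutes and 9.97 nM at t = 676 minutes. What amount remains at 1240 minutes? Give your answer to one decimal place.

Over Δt = 676 − 135 = 541 minutes, the level fell by a factor of 56.6/9.97 ≈ 5.677.
n = log₂(5.677) ≈ 2.5051 half-lives, so t½ = 541/2.5051 ≈ 215.96 minutes.
From t = 676 to t = 1240: 9.97 × (1/2)^((1240−676)/215.96) ≈ 1.6312 nM.

1.6 nM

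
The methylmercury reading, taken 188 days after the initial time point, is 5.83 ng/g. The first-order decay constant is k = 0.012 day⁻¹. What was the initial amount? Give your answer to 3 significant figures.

t½ = ln 2 / k = 0.69315 / 0.012 ≈ 57.762 days.
Number of half-lives elapsed: n = 188/57.762 ≈ 3.2547.
A₀ = A × 2^n = 5.83 × 2^3.2547 = 5.83 × 9.5448 ≈ 55.646 ng/g.

55.6 ng/g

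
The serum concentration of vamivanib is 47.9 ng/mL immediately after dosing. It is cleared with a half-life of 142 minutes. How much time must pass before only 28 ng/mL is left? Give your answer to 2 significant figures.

110 minutes

Fraction remaining = 28/47.9 ≈ 0.58455.
n = log₂(47.9/28) = ln(1.7107)/ln 2 ≈ 0.7746 half-lives.
t = n × t½ = 0.7746 × 142 ≈ 109.99 minutes.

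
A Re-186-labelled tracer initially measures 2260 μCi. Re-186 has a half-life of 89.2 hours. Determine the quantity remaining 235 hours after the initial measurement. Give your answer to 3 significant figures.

364 μCi

Number of half-lives: n = 235/89.2 ≈ 2.6345.
Remaining = 2260 × (1/2)^2.6345 = 2260 × 0.16104 ≈ 363.95 μCi.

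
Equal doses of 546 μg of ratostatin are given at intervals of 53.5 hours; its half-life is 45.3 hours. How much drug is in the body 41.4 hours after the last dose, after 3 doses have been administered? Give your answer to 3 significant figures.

474 μg

The 3 doses were given 148.4, 94.9, 41.4 hours ago.
Total = 546·(1/2)^(148.4/45.3) + 546·(1/2)^(94.9/45.3) + 546·(1/2)^(41.4/45.3)
      = 56.369 + 127.81 + 289.79 ≈ 473.96 μg.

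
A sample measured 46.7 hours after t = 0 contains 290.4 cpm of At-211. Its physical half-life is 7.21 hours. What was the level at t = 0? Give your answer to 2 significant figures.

26000 cpm

Number of half-lives elapsed: n = 46.7/7.21 ≈ 6.4771.
A₀ = A × 2^n = 290.4 × 2^6.4771 = 290.4 × 89.085 ≈ 25870 cpm.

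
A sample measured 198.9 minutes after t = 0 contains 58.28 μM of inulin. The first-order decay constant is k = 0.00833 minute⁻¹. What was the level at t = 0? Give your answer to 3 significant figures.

t½ = ln 2 / k = 0.69315 / 0.00833 ≈ 83.211 minutes.
Number of half-lives elapsed: n = 198.9/83.211 ≈ 2.3903.
A₀ = A × 2^n = 58.28 × 2^2.3903 = 58.28 × 5.2427 ≈ 305.54 μM.

306 μM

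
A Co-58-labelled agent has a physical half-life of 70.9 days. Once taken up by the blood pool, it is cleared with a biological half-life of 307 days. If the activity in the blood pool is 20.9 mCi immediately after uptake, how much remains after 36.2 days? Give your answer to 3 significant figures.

1/t_eff = 1/t_phys + 1/t_biol = 1/70.9 + 1/307 = 0.017362 per day.
t_eff = 70.9 × 307 / (70.9 + 307) ≈ 57.598 days.
Remaining = 20.9 × (1/2)^(36.2/57.598) = 20.9 × (1/2)^0.62849 ≈ 13.519 mCi.

13.5 mCi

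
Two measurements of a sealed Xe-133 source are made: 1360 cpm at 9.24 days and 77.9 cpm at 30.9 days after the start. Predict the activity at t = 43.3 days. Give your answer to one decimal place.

15.2 cpm

Over Δt = 30.9 − 9.24 = 21.66 days, the level fell by a factor of 1360/77.9 ≈ 17.458.
n = log₂(17.458) ≈ 4.1258 half-lives, so t½ = 21.66/4.1258 ≈ 5.2498 days.
From t = 30.9 to t = 43.3: 77.9 × (1/2)^((43.3−30.9)/5.2498) ≈ 15.153 cpm.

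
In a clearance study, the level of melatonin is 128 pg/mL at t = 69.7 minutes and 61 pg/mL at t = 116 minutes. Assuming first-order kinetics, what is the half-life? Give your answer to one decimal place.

Over Δt = 116 − 69.7 = 46.3 minutes, the level fell by a factor of 128/61 ≈ 2.0984.
n = log₂(2.0984) ≈ 1.0693 half-lives, so t½ = 46.3/1.0693 ≈ 43.301 minutes.

43.3 minutes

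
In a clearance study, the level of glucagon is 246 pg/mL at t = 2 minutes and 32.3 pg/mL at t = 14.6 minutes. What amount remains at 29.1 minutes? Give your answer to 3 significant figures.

Over Δt = 14.6 − 2 = 12.6 minutes, the level fell by a factor of 246/32.3 ≈ 7.6161.
n = log₂(7.6161) ≈ 2.9291 half-lives, so t½ = 12.6/2.9291 ≈ 4.3017 minutes.
From t = 14.6 to t = 29.1: 32.3 × (1/2)^((29.1−14.6)/4.3017) ≈ 3.1226 pg/mL.

3.12 pg/mL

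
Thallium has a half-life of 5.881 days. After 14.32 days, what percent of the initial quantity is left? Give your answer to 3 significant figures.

n = 14.32/5.881 ≈ 2.435 half-lives.
Fraction remaining = (1/2)^2.435 ≈ 0.18493, i.e. 18.493%.

18.5%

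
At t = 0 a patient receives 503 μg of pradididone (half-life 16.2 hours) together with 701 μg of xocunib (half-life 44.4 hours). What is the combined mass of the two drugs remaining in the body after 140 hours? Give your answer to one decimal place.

pradididone: 503 × (1/2)^(140/16.2) = 503 × (1/2)^8.642 ≈ 1.2591 μg.
xocunib: 701 × (1/2)^(140/44.4) = 701 × (1/2)^3.1532 ≈ 78.8 μg.
Total = 1.2591 + 78.8 ≈ 80.059 μg.

80.1 μg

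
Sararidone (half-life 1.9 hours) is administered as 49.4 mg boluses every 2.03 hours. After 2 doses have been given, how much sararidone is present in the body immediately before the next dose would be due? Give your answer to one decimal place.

The 2 doses were given 4.06, 2.03 hours ago.
Total = 49.4·(1/2)^(4.06/1.9) + 49.4·(1/2)^(2.03/1.9)
      = 11.232 + 23.556 ≈ 34.788 mg.

34.8 mg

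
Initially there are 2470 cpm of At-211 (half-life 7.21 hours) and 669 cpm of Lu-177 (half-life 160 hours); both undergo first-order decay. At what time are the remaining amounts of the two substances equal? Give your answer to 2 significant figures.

Set 2470·(1/2)^(t/7.21) = 669·(1/2)^(t/160).
Taking log₂: log₂(2470/669) = t·(1/7.21 − 1/160).
log₂(3.6921) = 1.8844; 1/7.21 − 1/160 = 0.13245.
t = 1.8844 / 0.13245 ≈ 14.228 hours.

14 hours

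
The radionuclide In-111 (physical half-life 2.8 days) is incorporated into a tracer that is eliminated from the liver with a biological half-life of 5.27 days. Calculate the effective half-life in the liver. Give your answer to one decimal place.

1.8 days

1/t_eff = 1/t_phys + 1/t_biol = 1/2.8 + 1/5.27 = 0.5469 per day.
t_eff = 2.8 × 5.27 / (2.8 + 5.27) ≈ 1.8285 days.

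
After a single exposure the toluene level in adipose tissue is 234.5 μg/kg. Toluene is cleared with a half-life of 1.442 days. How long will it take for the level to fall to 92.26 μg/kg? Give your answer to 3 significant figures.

1.94 days

Fraction remaining = 92.26/234.5 ≈ 0.39343.
n = log₂(234.5/92.26) = ln(2.5417)/ln 2 ≈ 1.3458 half-lives.
t = n × t½ = 1.3458 × 1.442 ≈ 1.9407 days.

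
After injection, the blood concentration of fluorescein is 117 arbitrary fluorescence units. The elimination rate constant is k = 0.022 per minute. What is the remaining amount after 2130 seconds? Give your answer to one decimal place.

53.6 arbitrary fluorescence units

t½ = ln 2 / k = 0.69315 / 0.022 ≈ 31.507 minutes.
Convert the elapsed time: 2130 seconds = 35.5 minutes.
Number of half-lives: n = 35.5/31.507 ≈ 1.1267.
Remaining = 117 × (1/2)^1.1267 = 117 × 0.45795 ≈ 53.58 arbitrary fluorescence units.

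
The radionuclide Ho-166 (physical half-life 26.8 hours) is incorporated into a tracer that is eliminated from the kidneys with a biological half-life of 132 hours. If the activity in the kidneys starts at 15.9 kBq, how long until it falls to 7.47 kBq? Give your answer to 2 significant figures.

24 hours

1/t_eff = 1/t_phys + 1/t_biol = 1/26.8 + 1/132 = 0.044889 per hour.
t_eff = 26.8 × 132 / (26.8 + 132) ≈ 22.277 hours.
n = log₂(15.9/7.47) ≈ 1.0898; t = 1.0898 × 22.277 ≈ 24.279 hours.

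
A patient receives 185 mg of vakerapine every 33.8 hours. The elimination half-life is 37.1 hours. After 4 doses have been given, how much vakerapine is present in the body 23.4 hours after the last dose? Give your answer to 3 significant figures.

The 4 doses were given 124.8, 91, 57.2, 23.4 hours ago.
Total = 185·(1/2)^(124.8/37.1) + 185·(1/2)^(91/37.1) + 185·(1/2)^(57.2/37.1) + 185·(1/2)^(23.4/37.1)
      = 17.97 + 33.791 + 63.54 + 119.48 ≈ 234.78 mg.

235 mg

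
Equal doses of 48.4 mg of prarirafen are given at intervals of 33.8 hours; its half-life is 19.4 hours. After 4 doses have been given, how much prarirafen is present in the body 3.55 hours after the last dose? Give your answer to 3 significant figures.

The 4 doses were given 104.95, 71.15, 37.35, 3.55 hours ago.
Total = 48.4·(1/2)^(104.95/19.4) + 48.4·(1/2)^(71.15/19.4) + 48.4·(1/2)^(37.35/19.4) + 48.4·(1/2)^(3.55/19.4)
      = 1.1385 + 3.809 + 12.743 + 42.634 ≈ 60.325 mg.

60.3 mg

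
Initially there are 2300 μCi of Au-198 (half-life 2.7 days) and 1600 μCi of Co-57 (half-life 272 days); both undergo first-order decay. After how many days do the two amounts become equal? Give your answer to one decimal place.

1.4 days

Set 2300·(1/2)^(t/2.7) = 1600·(1/2)^(t/272).
Taking log₂: log₂(2300/1600) = t·(1/2.7 − 1/272).
log₂(1.4375) = 0.52356; 1/2.7 − 1/272 = 0.36669.
t = 0.52356 / 0.36669 ≈ 1.4278 days.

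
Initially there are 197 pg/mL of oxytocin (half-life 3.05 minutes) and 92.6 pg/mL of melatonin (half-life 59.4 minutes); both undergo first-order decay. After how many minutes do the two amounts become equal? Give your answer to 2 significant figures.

3.5 minutes

Set 197·(1/2)^(t/3.05) = 92.6·(1/2)^(t/59.4).
Taking log₂: log₂(197/92.6) = t·(1/3.05 − 1/59.4).
log₂(2.1274) = 1.0891; 1/3.05 − 1/59.4 = 0.31103.
t = 1.0891 / 0.31103 ≈ 3.5016 minutes.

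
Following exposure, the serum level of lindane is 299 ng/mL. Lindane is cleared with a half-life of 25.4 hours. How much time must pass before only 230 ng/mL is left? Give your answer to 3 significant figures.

Fraction remaining = 230/299 ≈ 0.76923.
n = log₂(299/230) = ln(1.3)/ln 2 ≈ 0.37851 half-lives.
t = n × t½ = 0.37851 × 25.4 ≈ 9.6142 hours.

9.61 hours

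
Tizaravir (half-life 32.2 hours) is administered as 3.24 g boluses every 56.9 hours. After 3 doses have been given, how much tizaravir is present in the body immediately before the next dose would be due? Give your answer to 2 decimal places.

The 3 doses were given 170.7, 113.8, 56.9 hours ago.
Total = 3.24·(1/2)^(170.7/32.2) + 3.24·(1/2)^(113.8/32.2) + 3.24·(1/2)^(56.9/32.2)
      = 0.08217 + 0.27968 + 0.95192 ≈ 1.3138 g.

1.31 g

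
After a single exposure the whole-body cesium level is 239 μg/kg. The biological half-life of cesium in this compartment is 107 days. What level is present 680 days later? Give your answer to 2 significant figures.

2.9 μg/kg

Number of half-lives: n = 680/107 ≈ 6.3551.
Remaining = 239 × (1/2)^6.3551 = 239 × 0.012216 ≈ 2.9195 μg/kg.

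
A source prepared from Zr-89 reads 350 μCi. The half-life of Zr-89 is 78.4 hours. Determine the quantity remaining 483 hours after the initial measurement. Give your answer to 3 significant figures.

Number of half-lives: n = 483/78.4 ≈ 6.1607.
Remaining = 350 × (1/2)^6.1607 = 350 × 0.013978 ≈ 4.8922 μCi.

4.89 μCi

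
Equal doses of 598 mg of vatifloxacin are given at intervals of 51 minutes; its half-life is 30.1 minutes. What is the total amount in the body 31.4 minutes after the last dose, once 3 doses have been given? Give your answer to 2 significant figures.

410 mg

The 3 doses were given 133.4, 82.4, 31.4 minutes ago.
Total = 598·(1/2)^(133.4/30.1) + 598·(1/2)^(82.4/30.1) + 598·(1/2)^(31.4/30.1)
      = 27.706 + 89.664 + 290.18 ≈ 407.55 mg.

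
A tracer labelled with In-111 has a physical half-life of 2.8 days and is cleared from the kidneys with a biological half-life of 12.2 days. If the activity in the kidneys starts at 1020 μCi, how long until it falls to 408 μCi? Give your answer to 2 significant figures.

1/t_eff = 1/t_phys + 1/t_biol = 1/2.8 + 1/12.2 = 0.43911 per day.
t_eff = 2.8 × 12.2 / (2.8 + 12.2) ≈ 2.2773 days.
n = log₂(1020/408) ≈ 1.3219; t = 1.3219 × 2.2773 ≈ 3.0105 days.

3.0 days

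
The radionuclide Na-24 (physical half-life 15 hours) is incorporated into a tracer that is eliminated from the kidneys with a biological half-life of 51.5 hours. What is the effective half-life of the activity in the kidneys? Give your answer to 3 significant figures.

1/t_eff = 1/t_phys + 1/t_biol = 1/15 + 1/51.5 = 0.086084 per hour.
t_eff = 15 × 51.5 / (15 + 51.5) ≈ 11.617 hours.

11.6 hours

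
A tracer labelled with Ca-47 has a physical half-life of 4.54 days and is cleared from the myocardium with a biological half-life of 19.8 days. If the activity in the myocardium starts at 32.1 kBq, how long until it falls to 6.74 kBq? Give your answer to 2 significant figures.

8.3 days

1/t_eff = 1/t_phys + 1/t_biol = 1/4.54 + 1/19.8 = 0.27077 per day.
t_eff = 4.54 × 19.8 / (4.54 + 19.8) ≈ 3.6932 days.
n = log₂(32.1/6.74) ≈ 2.2518; t = 2.2518 × 3.6932 ≈ 8.3161 days.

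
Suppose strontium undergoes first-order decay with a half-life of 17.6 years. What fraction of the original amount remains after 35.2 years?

0.25

n = 35.2/17.6 ≈ 2 half-lives.
Fraction remaining = (1/2)^2 ≈ 0.25.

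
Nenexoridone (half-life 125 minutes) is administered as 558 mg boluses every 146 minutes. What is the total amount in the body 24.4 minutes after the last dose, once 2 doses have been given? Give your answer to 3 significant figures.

704 mg

The 2 doses were given 170.4, 24.4 minutes ago.
Total = 558·(1/2)^(170.4/125) + 558·(1/2)^(24.4/125)
      = 216.91 + 487.39 ≈ 704.29 mg.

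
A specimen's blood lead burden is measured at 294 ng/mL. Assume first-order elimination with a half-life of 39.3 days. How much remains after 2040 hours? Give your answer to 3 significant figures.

65.7 ng/mL

Convert the elapsed time: 2040 hours = 85 days.
Number of half-lives: n = 85/39.3 ≈ 2.1628.
Remaining = 294 × (1/2)^2.1628 = 294 × 0.22331 ≈ 65.655 ng/mL.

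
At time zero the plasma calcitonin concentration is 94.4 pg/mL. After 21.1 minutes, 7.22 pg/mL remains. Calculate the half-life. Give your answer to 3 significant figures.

A/A₀ = 7.22/94.4 ≈ 0.076483.
n = log₂(13.075) ≈ 3.7087 half-lives elapsed in 21.1 minutes.
t½ = 21.1/3.7087 ≈ 5.6893 minutes.

5.69 minutes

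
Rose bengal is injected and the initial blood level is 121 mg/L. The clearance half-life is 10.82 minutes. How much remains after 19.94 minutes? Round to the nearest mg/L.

34 mg/L

Number of half-lives: n = 19.94/10.82 ≈ 1.8429.
Remaining = 121 × (1/2)^1.8429 = 121 × 0.27876 ≈ 33.73 mg/L.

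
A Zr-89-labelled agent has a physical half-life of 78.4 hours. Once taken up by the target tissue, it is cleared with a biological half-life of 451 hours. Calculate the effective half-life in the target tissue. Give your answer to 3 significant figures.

1/t_eff = 1/t_phys + 1/t_biol = 1/78.4 + 1/451 = 0.014972 per hour.
t_eff = 78.4 × 451 / (78.4 + 451) ≈ 66.79 hours.

66.8 hours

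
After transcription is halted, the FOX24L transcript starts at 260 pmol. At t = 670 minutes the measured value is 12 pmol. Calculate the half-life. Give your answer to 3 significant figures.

151 minutes

A/A₀ = 12/260 ≈ 0.046154.
n = log₂(21.667) ≈ 4.4374 half-lives elapsed in 670 minutes.
t½ = 670/4.4374 ≈ 150.99 minutes.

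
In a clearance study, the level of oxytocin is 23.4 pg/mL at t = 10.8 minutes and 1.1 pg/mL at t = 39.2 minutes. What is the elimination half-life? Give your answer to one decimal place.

Over Δt = 39.2 − 10.8 = 28.4 minutes, the level fell by a factor of 23.4/1.1 ≈ 21.273.
n = log₂(21.273) ≈ 4.4109 half-lives, so t½ = 28.4/4.4109 ≈ 6.4385 minutes.

6.4 minutes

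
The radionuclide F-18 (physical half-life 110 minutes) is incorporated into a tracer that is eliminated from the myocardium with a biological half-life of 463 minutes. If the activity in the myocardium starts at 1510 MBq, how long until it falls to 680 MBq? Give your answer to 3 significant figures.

102 minutes

1/t_eff = 1/t_phys + 1/t_biol = 1/110 + 1/463 = 0.011251 per minute.
t_eff = 110 × 463 / (110 + 463) ≈ 88.883 minutes.
n = log₂(1510/680) ≈ 1.1509; t = 1.1509 × 88.883 ≈ 102.3 minutes.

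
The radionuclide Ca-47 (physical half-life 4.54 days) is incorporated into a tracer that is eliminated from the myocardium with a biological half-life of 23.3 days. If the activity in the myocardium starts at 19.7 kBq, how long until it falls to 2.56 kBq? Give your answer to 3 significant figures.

1/t_eff = 1/t_phys + 1/t_biol = 1/4.54 + 1/23.3 = 0.26318 per day.
t_eff = 4.54 × 23.3 / (4.54 + 23.3) ≈ 3.7996 days.
n = log₂(19.7/2.56) ≈ 2.944; t = 2.944 × 3.7996 ≈ 11.186 days.

11.2 days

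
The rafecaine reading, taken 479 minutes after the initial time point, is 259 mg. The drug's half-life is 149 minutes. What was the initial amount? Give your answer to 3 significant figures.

Number of half-lives elapsed: n = 479/149 ≈ 3.2148.
A₀ = A × 2^n = 259 × 2^3.2148 = 259 × 9.2841 ≈ 2404.6 mg.

2400 mg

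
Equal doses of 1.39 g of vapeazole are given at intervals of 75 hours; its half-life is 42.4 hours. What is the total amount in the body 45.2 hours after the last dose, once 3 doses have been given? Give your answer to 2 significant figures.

0.92 g

The 3 doses were given 195.2, 120.2, 45.2 hours ago.
Total = 1.39·(1/2)^(195.2/42.4) + 1.39·(1/2)^(120.2/42.4) + 1.39·(1/2)^(45.2/42.4)
      = 0.057166 + 0.19482 + 0.6639 ≈ 0.91589 g.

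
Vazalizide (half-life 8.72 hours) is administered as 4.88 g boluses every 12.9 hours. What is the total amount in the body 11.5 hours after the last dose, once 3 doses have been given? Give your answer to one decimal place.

The 3 doses were given 37.3, 24.4, 11.5 hours ago.
Total = 4.88·(1/2)^(37.3/8.72) + 4.88·(1/2)^(24.4/8.72) + 4.88·(1/2)^(11.5/8.72)
      = 0.25163 + 0.7016 + 1.9562 ≈ 2.9095 g.

2.9 g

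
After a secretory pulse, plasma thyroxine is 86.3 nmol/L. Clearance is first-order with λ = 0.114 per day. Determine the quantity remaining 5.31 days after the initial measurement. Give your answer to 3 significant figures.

t½ = ln 2 / λ = 0.69315 / 0.114 ≈ 6.0802 days.
Number of half-lives: n = 5.31/6.0802 ≈ 0.87332.
Remaining = 86.3 × (1/2)^0.87332 = 86.3 × 0.54589 ≈ 47.11 nmol/L.

47.1 nmol/L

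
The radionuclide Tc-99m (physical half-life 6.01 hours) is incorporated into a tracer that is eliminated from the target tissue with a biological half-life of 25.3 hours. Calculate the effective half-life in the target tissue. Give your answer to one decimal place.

4.9 hours

1/t_eff = 1/t_phys + 1/t_biol = 1/6.01 + 1/25.3 = 0.20592 per hour.
t_eff = 6.01 × 25.3 / (6.01 + 25.3) ≈ 4.8564 hours.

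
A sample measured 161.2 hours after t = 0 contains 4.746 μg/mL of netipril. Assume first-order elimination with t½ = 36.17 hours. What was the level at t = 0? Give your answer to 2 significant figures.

Number of half-lives elapsed: n = 161.2/36.17 ≈ 4.4567.
A₀ = A × 2^n = 4.746 × 2^4.4567 = 4.746 × 21.959 ≈ 104.22 μg/mL.

100 μg/mL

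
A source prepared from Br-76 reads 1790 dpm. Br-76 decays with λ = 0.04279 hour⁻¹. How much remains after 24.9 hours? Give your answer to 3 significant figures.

617 dpm

t½ = ln 2 / λ = 0.69315 / 0.04279 ≈ 16.199 hours.
Number of half-lives: n = 24.9/16.199 ≈ 1.5371.
Remaining = 1790 × (1/2)^1.5371 = 1790 × 0.34457 ≈ 616.77 dpm.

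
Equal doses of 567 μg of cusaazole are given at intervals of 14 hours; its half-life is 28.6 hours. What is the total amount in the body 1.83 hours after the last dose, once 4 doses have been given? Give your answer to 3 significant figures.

1400 μg

The 4 doses were given 43.83, 29.83, 15.83, 1.83 hours ago.
Total = 567·(1/2)^(43.83/28.6) + 567·(1/2)^(29.83/28.6) + 567·(1/2)^(15.83/28.6) + 567·(1/2)^(1.83/28.6)
      = 196 + 275.17 + 386.33 + 542.4 ≈ 1399.9 μg.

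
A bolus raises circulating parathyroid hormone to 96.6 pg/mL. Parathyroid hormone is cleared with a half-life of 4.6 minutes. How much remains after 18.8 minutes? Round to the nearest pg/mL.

6 pg/mL

Number of half-lives: n = 18.8/4.6 ≈ 4.087.
Remaining = 96.6 × (1/2)^4.087 = 96.6 × 0.058844 ≈ 5.6843 pg/mL.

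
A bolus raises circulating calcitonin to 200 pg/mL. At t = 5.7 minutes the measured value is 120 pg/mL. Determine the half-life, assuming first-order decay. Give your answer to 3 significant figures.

7.73 minutes

A/A₀ = 120/200 ≈ 0.6.
n = log₂(1.6667) ≈ 0.73697 half-lives elapsed in 5.7 minutes.
t½ = 5.7/0.73697 ≈ 7.7344 minutes.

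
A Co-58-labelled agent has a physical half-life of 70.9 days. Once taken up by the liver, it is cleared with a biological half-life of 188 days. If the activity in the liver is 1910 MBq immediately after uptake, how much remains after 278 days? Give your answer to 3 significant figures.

45.2 MBq

1/t_eff = 1/t_phys + 1/t_biol = 1/70.9 + 1/188 = 0.019424 per day.
t_eff = 70.9 × 188 / (70.9 + 188) ≈ 51.484 days.
Remaining = 1910 × (1/2)^(278/51.484) = 1910 × (1/2)^5.3997 ≈ 45.243 MBq.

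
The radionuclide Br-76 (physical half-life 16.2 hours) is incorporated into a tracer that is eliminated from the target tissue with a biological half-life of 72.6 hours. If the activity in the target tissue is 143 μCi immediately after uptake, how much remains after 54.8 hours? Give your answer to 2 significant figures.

1/t_eff = 1/t_phys + 1/t_biol = 1/16.2 + 1/72.6 = 0.075502 per hour.
t_eff = 16.2 × 72.6 / (16.2 + 72.6) ≈ 13.245 hours.
Remaining = 143 × (1/2)^(54.8/13.245) = 143 × (1/2)^4.1375 ≈ 8.1248 μCi.

8.1 μCi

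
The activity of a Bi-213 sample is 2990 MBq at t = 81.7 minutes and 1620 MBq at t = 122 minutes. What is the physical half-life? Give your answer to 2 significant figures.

Over Δt = 122 − 81.7 = 40.3 minutes, the level fell by a factor of 2990/1620 ≈ 1.8457.
n = log₂(1.8457) ≈ 0.88415 half-lives, so t½ = 40.3/0.88415 ≈ 45.58 minutes.

46 minutes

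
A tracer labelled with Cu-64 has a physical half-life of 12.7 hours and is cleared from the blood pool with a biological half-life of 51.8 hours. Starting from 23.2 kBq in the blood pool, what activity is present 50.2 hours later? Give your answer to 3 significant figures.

0.765 kBq

1/t_eff = 1/t_phys + 1/t_biol = 1/12.7 + 1/51.8 = 0.098045 per hour.
t_eff = 12.7 × 51.8 / (12.7 + 51.8) ≈ 10.199 hours.
Remaining = 23.2 × (1/2)^(50.2/10.199) = 23.2 × (1/2)^4.9219 ≈ 0.76535 kBq.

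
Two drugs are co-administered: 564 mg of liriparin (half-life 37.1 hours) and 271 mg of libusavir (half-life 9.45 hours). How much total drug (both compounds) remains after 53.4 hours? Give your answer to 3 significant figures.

213 mg

liriparin: 564 × (1/2)^(53.4/37.1) = 564 × (1/2)^1.4394 ≈ 207.97 mg.
libusavir: 271 × (1/2)^(53.4/9.45) = 271 × (1/2)^5.6508 ≈ 5.394 mg.
Total = 207.97 + 5.394 ≈ 213.36 mg.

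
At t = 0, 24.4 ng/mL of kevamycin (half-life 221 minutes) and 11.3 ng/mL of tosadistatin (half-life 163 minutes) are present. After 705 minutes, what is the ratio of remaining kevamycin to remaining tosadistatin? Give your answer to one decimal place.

kevamycin: 24.4 × (1/2)^(705/221) = 24.4 × (1/2)^3.19 ≈ 2.6736 ng/mL.
tosadistatin: 11.3 × (1/2)^(705/163) = 11.3 × (1/2)^4.3252 ≈ 0.56374 ng/mL.
Ratio ≈ 2.6736 / 0.56374 ≈ 4.7426.

4.7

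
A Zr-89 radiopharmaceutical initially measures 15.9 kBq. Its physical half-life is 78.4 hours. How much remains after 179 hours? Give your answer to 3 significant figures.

Number of half-lives: n = 179/78.4 ≈ 2.2832.
Remaining = 15.9 × (1/2)^2.2832 = 15.9 × 0.20545 ≈ 3.2666 kBq.

3.27 kBq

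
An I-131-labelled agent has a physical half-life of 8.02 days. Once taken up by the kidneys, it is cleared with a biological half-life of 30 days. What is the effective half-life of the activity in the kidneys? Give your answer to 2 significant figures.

6.3 days

1/t_eff = 1/t_phys + 1/t_biol = 1/8.02 + 1/30 = 0.15802 per day.
t_eff = 8.02 × 30 / (8.02 + 30) ≈ 6.3282 days.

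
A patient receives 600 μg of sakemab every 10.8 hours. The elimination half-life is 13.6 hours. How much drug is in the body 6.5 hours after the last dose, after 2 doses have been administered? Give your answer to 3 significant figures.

679 μg

The 2 doses were given 17.3, 6.5 hours ago.
Total = 600·(1/2)^(17.3/13.6) + 600·(1/2)^(6.5/13.6)
      = 248.44 + 430.8 ≈ 679.24 μg.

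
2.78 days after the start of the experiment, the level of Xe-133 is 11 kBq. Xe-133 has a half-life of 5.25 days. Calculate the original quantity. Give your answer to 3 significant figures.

Number of half-lives elapsed: n = 2.78/5.25 ≈ 0.52952.
A₀ = A × 2^n = 11 × 2^0.52952 = 11 × 1.4435 ≈ 15.878 kBq.

15.9 kBq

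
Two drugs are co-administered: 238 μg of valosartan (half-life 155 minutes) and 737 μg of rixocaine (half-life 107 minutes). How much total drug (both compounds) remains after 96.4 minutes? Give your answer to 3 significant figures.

valosartan: 238 × (1/2)^(96.4/155) = 238 × (1/2)^0.62194 ≈ 154.65 μg.
rixocaine: 737 × (1/2)^(96.4/107) = 737 × (1/2)^0.90093 ≈ 394.69 μg.
Total = 154.65 + 394.69 ≈ 549.34 μg.

549 μg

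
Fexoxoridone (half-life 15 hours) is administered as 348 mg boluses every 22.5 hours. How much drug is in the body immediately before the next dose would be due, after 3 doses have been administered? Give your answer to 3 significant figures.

182 mg

The 3 doses were given 67.5, 45, 22.5 hours ago.
Total = 348·(1/2)^(67.5/15) + 348·(1/2)^(45/15) + 348·(1/2)^(22.5/15)
      = 15.38 + 43.5 + 123.04 ≈ 181.92 mg.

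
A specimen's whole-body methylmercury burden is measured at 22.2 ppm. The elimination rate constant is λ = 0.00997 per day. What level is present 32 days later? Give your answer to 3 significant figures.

t½ = ln 2 / λ = 0.69315 / 0.00997 ≈ 69.523 days.
Number of half-lives: n = 32/69.523 ≈ 0.46028.
Remaining = 22.2 × (1/2)^0.46028 = 22.2 × 0.72685 ≈ 16.136 ppm.

16.1 ppm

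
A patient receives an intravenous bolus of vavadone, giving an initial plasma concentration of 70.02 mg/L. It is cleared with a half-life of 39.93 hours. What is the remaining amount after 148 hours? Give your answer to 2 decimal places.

5.36 mg/L

Number of half-lives: n = 148/39.93 ≈ 3.7065.
Remaining = 70.02 × (1/2)^3.7065 = 70.02 × 0.076601 ≈ 5.3636 mg/L.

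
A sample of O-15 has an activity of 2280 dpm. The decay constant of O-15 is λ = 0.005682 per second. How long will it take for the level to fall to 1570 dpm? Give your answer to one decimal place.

t½ = ln 2 / λ = 0.69315 / 0.005682 ≈ 121.99 seconds.
Fraction remaining = 1570/2280 ≈ 0.6886.
n = log₂(2280/1570) = ln(1.4522)/ln 2 ≈ 0.53827 half-lives.
t = n × t½ = 0.53827 × 121.99 ≈ 65.663 seconds.

65.7 seconds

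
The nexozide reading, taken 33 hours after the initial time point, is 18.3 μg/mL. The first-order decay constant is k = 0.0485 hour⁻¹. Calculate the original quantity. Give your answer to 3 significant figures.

90.7 μg/mL

t½ = ln 2 / k = 0.69315 / 0.0485 ≈ 14.292 hours.
Number of half-lives elapsed: n = 33/14.292 ≈ 2.309.
A₀ = A × 2^n = 18.3 × 2^2.309 = 18.3 × 4.9555 ≈ 90.686 μg/mL.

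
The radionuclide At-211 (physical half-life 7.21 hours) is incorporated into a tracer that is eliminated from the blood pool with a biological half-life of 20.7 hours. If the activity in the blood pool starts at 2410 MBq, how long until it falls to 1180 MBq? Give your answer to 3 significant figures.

1/t_eff = 1/t_phys + 1/t_biol = 1/7.21 + 1/20.7 = 0.18701 per hour.
t_eff = 7.21 × 20.7 / (7.21 + 20.7) ≈ 5.3474 hours.
n = log₂(2410/1180) ≈ 1.0302; t = 1.0302 × 5.3474 ≈ 5.5092 hours.

5.51 hours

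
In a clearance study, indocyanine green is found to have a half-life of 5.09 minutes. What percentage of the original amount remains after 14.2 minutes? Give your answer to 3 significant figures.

14.5%

n = 14.2/5.09 ≈ 2.7898 half-lives.
Fraction remaining = (1/2)^2.7898 ≈ 0.14461, i.e. 14.461%.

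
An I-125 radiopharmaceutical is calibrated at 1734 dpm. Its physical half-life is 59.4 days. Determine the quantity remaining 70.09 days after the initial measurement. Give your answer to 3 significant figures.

765 dpm

Number of half-lives: n = 70.09/59.4 ≈ 1.18.
Remaining = 1734 × (1/2)^1.18 = 1734 × 0.44136 ≈ 765.32 dpm.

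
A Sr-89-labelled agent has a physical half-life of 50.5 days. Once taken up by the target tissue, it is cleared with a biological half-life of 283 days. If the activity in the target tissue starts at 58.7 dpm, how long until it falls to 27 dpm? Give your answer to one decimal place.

1/t_eff = 1/t_phys + 1/t_biol = 1/50.5 + 1/283 = 0.023336 per day.
t_eff = 50.5 × 283 / (50.5 + 283) ≈ 42.853 days.
n = log₂(58.7/27) ≈ 1.1204; t = 1.1204 × 42.853 ≈ 48.013 days.

48.0 days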